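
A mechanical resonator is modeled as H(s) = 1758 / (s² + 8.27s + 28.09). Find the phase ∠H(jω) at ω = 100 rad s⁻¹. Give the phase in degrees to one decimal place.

-175.3 deg

∠[(j100)² + 8.27(j100) + 28.09] = ∠[-9971.9 + j827] = 175.26°
∠H(j100) = −175.26° = -175.26°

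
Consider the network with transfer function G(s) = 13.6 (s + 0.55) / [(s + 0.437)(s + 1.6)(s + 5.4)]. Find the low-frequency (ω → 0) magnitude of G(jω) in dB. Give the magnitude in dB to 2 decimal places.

G(0) = 13.6 × 0.55 / (0.437 × 1.6 × 5.4) = 1.9811
20 log₁₀(1.9811) = 5.938 dB

5.94 dB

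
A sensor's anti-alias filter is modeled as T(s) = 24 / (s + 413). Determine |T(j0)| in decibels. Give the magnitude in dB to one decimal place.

T(0) = 24 / 413 = 0.058111
20 log₁₀(0.058111) = -24.71 dB

-24.7 dB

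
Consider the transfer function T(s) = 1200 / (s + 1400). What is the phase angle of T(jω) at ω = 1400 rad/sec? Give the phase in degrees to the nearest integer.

∠(j1400 + 1400) = arctan(1400/1400) = 45.00°
∠T(j1400) = −45.00° = -45.00°

-45°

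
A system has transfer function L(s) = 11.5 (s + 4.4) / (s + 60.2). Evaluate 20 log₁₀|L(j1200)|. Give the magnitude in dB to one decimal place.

|j1200 + 4.4| = √(1200² + 4.4²) = 1200
|j1200 + 60.2| = √(1200² + 60.2²) = 1202
|L(j1200)| = 11.5 × 1200 / 1202 = 11.486
20 log₁₀(11.486) = 21.20 dB

21.2 dB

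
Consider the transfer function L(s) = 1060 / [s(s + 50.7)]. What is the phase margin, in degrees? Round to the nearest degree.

69°

Gain crossover: |L(jω)| = 1 at ω ≈ 19.5 rad/sec.
∠L(j19.5) = −90° − arctan(19.5/50.7) ≈ -111.05°
PM = 180° + (-111.05°) = 68.95°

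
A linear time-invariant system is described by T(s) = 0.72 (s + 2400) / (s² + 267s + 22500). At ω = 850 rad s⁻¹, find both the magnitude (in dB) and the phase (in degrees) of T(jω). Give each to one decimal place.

|T| = -52.1 dB, ∠T = -142.5 deg

|j850 + 2400| = √(850² + 2400²) = 2546
|(j850)² + 267(j850) + 22500| = |-7e+05 + j2.2695e+05| = 7.359e+05
|T(j850)| = 0.72 × 2546 / 7.359e+05 = 0.0024912
20 log₁₀(0.0024912) = -52.07 dB
∠(j850 + 2400) = arctan(850/2400) = 19.50°
∠[(j850)² + 267(j850) + 22500] = ∠[-7e+05 + j2.2695e+05] = 162.04°
∠T(j850) = 19.50° − 162.04° = -142.53°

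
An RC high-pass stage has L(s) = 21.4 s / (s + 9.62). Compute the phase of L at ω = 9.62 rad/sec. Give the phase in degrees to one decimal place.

45.0°

∠(j9.62) = 90.00°
∠(j9.62 + 9.62) = arctan(9.62/9.62) = 45.00°
∠L(j9.62) = 90.00° − 45.00° = 45.00°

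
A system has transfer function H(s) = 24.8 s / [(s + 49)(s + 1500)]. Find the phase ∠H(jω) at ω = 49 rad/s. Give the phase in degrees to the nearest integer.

∠(j49) = 90.00°
∠(j49 + 49) = arctan(49/49) = 45.00°
∠(j49 + 1500) = arctan(49/1500) = 1.87°
∠H(j49) = 90.00° − (45.00° + 1.87°) = 43.13°

43°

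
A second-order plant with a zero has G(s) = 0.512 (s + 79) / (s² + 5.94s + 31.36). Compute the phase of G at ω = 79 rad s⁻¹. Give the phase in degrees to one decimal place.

∠(j79 + 79) = arctan(79/79) = 45.00°
∠[(j79)² + 5.94(j79) + 31.36] = ∠[-6209.6 + j469.26] = 175.68°
∠G(j79) = 45.00° − 175.68° = -130.68°

-130.7 deg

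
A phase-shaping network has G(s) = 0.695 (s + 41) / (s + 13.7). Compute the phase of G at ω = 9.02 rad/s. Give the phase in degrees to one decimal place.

∠(j9.02 + 41) = arctan(9.02/41) = 12.41°
∠(j9.02 + 13.7) = arctan(9.02/13.7) = 33.36°
∠G(j9.02) = 12.41° − 33.36° = -20.95°

-21.0 deg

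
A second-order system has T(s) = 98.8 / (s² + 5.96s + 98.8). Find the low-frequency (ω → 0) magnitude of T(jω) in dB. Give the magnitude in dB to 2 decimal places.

0.00 dB

T(0) = 98.8 / 98.8 = 1
20 log₁₀(1) = 0.000 dB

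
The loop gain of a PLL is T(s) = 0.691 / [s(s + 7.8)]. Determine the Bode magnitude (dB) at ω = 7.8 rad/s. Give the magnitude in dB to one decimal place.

-41.9 dB

|j7.8 + 7.8| = √(7.8² + 7.8²) = 11.03
|j7.8| = 7.8
|T(j7.8)| = 0.691 / (11.03 × 7.8) = 0.0080311
20 log₁₀(0.0080311) = -41.90 dB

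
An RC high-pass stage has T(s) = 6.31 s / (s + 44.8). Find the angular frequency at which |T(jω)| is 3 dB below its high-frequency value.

44.8 rad/s

For a single-pole high-pass, the −3 dB point is at the pole: ω = 44.8 rad/s.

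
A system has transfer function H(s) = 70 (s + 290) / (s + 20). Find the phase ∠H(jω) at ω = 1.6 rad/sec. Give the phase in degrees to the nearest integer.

∠(j1.6 + 290) = arctan(1.6/290) = 0.32°
∠(j1.6 + 20) = arctan(1.6/20) = 4.57°
∠H(j1.6) = 0.32° − 4.57° = -4.26°

-4°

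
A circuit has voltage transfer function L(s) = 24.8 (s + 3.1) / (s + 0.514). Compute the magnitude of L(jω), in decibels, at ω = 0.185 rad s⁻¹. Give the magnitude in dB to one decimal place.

|j0.185 + 3.1| = √(0.185² + 3.1²) = 3.106
|j0.185 + 0.514| = √(0.185² + 0.514²) = 0.5463
|L(j0.185)| = 24.8 × 3.106 / 0.5463 = 140.98
20 log₁₀(140.98) = 42.98 dB

43.0 dB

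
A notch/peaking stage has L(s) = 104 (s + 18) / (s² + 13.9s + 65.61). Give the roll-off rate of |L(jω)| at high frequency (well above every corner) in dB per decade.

-20 dB/decade

With 1 zero and 2 poles, the high-frequency asymptotic slope is 20 × (1 − 2) = -20 dB/decade.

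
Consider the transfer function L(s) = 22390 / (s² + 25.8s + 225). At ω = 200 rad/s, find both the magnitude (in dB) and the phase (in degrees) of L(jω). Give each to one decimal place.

|L| = -5.1 dB, ∠L = -172.6°

|(j200)² + 25.8(j200) + 225| = |-39775 + j5160| = 4.011e+04
|L(j200)| = 22390 / 4.011e+04 = 0.55824
20 log₁₀(0.55824) = -5.06 dB
∠[(j200)² + 25.8(j200) + 225] = ∠[-39775 + j5160] = 172.61°
∠L(j200) = −172.61° = -172.61°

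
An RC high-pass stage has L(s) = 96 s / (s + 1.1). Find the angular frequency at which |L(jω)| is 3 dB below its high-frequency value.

For a single-pole high-pass, the −3 dB point is at the pole: ω = 1.1 rad/sec.

1.1 rad/sec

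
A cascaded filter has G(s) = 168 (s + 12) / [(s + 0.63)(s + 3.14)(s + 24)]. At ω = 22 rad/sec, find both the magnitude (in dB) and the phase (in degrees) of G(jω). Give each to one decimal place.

|G| = -11.6 dB, ∠G = -151.4°

|j22 + 12| = √(22² + 12²) = 25.06
|j22 + 0.63| = √(22² + 0.63²) = 22.01
|j22 + 3.14| = √(22² + 3.14²) = 22.22
|j22 + 24| = √(22² + 24²) = 32.56
|G(j22)| = 168 × 25.06 / (22.01 × 22.22 × 32.56) = 0.26438
20 log₁₀(0.26438) = -11.56 dB
∠(j22 + 12) = arctan(22/12) = 61.39°
∠(j22 + 0.63) = arctan(22/0.63) = 88.36°
∠(j22 + 3.14) = arctan(22/3.14) = 81.88°
∠(j22 + 24) = arctan(22/24) = 42.51°
∠G(j22) = 61.39° − (88.36° + 81.88° + 42.51°) = -151.36°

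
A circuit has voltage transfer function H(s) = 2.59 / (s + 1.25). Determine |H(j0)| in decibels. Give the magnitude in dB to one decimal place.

6.3 dB

H(0) = 2.59 / 1.25 = 2.072
20 log₁₀(2.072) = 6.33 dB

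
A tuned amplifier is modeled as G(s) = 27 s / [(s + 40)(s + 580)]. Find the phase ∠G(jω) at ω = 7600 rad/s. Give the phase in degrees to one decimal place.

∠(j7600) = 90.00°
∠(j7600 + 40) = arctan(7600/40) = 89.70°
∠(j7600 + 580) = arctan(7600/580) = 85.64°
∠G(j7600) = 90.00° − (89.70° + 85.64°) = -85.33°

-85.3°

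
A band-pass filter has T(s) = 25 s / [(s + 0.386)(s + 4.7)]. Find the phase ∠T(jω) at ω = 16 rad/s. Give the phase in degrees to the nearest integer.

-72°

∠(j16) = 90.00°
∠(j16 + 0.386) = arctan(16/0.386) = 88.62°
∠(j16 + 4.7) = arctan(16/4.7) = 73.63°
∠T(j16) = 90.00° − (88.62° + 73.63°) = -72.25°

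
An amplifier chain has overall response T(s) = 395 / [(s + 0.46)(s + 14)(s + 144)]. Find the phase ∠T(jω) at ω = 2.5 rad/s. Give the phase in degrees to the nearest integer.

∠(j2.5 + 0.46) = arctan(2.5/0.46) = 79.57°
∠(j2.5 + 14) = arctan(2.5/14) = 10.12°
∠(j2.5 + 144) = arctan(2.5/144) = 0.99°
∠T(j2.5) = − (79.57° + 10.12° + 0.99°) = -90.69°

-91°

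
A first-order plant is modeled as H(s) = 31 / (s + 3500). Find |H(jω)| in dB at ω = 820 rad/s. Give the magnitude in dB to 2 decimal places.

|j820 + 3500| = √(820² + 3500²) = 3595
|H(j820)| = 31 / 3595 = 0.0086236
20 log₁₀(0.0086236) = -41.286 dB

-41.29 dB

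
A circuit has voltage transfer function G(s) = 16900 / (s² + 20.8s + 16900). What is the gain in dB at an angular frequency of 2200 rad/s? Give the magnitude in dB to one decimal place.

-49.1 dB

|(j2200)² + 20.8(j2200) + 16900| = |-4.8231e+06 + j45760| = 4.823e+06
|G(j2200)| = 16900 / 4.823e+06 = 0.0035038
20 log₁₀(0.0035038) = -49.11 dB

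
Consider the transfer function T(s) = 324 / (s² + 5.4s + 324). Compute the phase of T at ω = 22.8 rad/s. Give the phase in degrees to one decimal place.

∠[(j22.8)² + 5.4(j22.8) + 324] = ∠[-195.84 + j123.12] = 147.84°
∠T(j22.8) = −147.84° = -147.84°

-147.8°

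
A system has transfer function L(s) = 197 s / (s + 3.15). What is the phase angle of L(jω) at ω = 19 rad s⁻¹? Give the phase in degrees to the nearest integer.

∠(j19) = 90.00°
∠(j19 + 3.15) = arctan(19/3.15) = 80.59°
∠L(j19) = 90.00° − 80.59° = 9.41°

9°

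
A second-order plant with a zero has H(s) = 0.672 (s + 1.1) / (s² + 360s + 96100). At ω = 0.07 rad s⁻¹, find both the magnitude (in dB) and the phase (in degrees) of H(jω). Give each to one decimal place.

|H| = -102.3 dB, ∠H = 3.6°

|j0.07 + 1.1| = √(0.07² + 1.1²) = 1.102
|(j0.07)² + 360(j0.07) + 96100| = |96100 + j25.2| = 9.61e+04
|H(j0.07)| = 0.672 × 1.102 / 9.61e+04 = 7.7075e-06
20 log₁₀(7.7075e-06) = -102.26 dB
∠(j0.07 + 1.1) = arctan(0.07/1.1) = 3.64°
∠[(j0.07)² + 360(j0.07) + 96100] = ∠[96100 + j25.2] = 0.02°
∠H(j0.07) = 3.64° − 0.02° = 3.63°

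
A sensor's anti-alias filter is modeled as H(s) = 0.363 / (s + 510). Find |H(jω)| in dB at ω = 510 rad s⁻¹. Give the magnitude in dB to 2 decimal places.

-65.96 dB

|j510 + 510| = √(510² + 510²) = 721.2
|H(j510)| = 0.363 / 721.2 = 0.00050329
20 log₁₀(0.00050329) = -65.964 dB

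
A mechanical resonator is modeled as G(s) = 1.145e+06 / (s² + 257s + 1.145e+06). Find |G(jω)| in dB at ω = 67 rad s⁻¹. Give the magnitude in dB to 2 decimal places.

0.03 dB

|(j67)² + 257(j67) + 1.145e+06| = |1.1405e+06 + j17219| = 1.141e+06
|G(j67)| = 1.145e+06 / 1.141e+06 = 1.0038
20 log₁₀(1.0038) = 0.033 dB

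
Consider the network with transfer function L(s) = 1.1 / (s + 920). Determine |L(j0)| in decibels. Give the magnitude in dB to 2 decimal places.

L(0) = 1.1 / 920 = 0.0011957
20 log₁₀(0.0011957) = -58.448 dB

-58.45 dB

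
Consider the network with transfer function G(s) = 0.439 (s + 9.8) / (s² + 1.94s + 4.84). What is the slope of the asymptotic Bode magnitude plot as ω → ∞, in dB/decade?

With 1 zero and 2 poles, the high-frequency asymptotic slope is 20 × (1 − 2) = -20 dB/decade.

-20 dB/decade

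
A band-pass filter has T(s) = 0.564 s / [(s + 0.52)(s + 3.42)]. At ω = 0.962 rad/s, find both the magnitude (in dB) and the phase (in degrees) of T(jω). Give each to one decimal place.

|j0.962| = 0.962
|j0.962 + 0.52| = √(0.962² + 0.52²) = 1.094
|j0.962 + 3.42| = √(0.962² + 3.42²) = 3.553
|T(j0.962)| = 0.564 × 0.962 / (1.094 × 3.553) = 0.13965
20 log₁₀(0.13965) = -17.10 dB
∠(j0.962) = 90.00°
∠(j0.962 + 0.52) = arctan(0.962/0.52) = 61.61°
∠(j0.962 + 3.42) = arctan(0.962/3.42) = 15.71°
∠T(j0.962) = 90.00° − (61.61° + 15.71°) = 12.68°

|T| = -17.1 dB, ∠T = 12.7°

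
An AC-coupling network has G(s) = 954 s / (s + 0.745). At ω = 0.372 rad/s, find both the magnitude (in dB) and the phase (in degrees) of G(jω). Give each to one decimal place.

|j0.372| = 0.372
|j0.372 + 0.745| = √(0.372² + 0.745²) = 0.8327
|G(j0.372)| = 954 × 0.372 / 0.8327 = 426.18
20 log₁₀(426.18) = 52.59 dB
∠(j0.372) = 90.00°
∠(j0.372 + 0.745) = arctan(0.372/0.745) = 26.53°
∠G(j0.372) = 90.00° − 26.53° = 63.47°

|G| = 52.6 dB, ∠G = 63.5°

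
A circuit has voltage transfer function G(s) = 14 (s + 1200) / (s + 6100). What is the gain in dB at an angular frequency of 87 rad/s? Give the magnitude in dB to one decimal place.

8.8 dB

|j87 + 1200| = √(87² + 1200²) = 1203
|j87 + 6100| = √(87² + 6100²) = 6101
|G(j87)| = 14 × 1203 / 6101 = 2.761
20 log₁₀(2.761) = 8.82 dB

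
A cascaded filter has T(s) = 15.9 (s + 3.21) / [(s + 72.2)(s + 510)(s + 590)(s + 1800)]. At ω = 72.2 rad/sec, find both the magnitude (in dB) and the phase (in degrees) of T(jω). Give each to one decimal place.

|j72.2 + 3.21| = √(72.2² + 3.21²) = 72.27
|j72.2 + 72.2| = √(72.2² + 72.2²) = 102.1
|j72.2 + 510| = √(72.2² + 510²) = 515.1
|j72.2 + 590| = √(72.2² + 590²) = 594.4
|j72.2 + 1800| = √(72.2² + 1800²) = 1801
|T(j72.2)| = 15.9 × 72.27 / (102.1 × 515.1 × 594.4 × 1801) = 2.0405e-08
20 log₁₀(2.0405e-08) = -153.81 dB
∠(j72.2 + 3.21) = arctan(72.2/3.21) = 87.45°
∠(j72.2 + 72.2) = arctan(72.2/72.2) = 45.00°
∠(j72.2 + 510) = arctan(72.2/510) = 8.06°
∠(j72.2 + 590) = arctan(72.2/590) = 6.98°
∠(j72.2 + 1800) = arctan(72.2/1800) = 2.30°
∠T(j72.2) = 87.45° − (45.00° + 8.06° + 6.98° + 2.30°) = 25.12°

|T| = -153.8 dB, ∠T = 25.1 deg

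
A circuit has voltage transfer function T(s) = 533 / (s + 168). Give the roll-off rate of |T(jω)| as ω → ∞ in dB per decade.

-20 dB/decade

With 0 zeros and 1 pole, the high-frequency asymptotic slope is 20 × (0 − 1) = -20 dB/decade.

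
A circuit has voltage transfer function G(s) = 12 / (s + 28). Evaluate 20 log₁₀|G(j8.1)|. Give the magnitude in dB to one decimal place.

|j8.1 + 28| = √(8.1² + 28²) = 29.15
|G(j8.1)| = 12 / 29.15 = 0.41169
20 log₁₀(0.41169) = -7.71 dB

-7.7 dB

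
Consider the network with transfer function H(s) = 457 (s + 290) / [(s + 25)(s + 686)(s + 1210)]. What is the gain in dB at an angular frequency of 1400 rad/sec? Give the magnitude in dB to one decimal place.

|j1400 + 290| = √(1400² + 290²) = 1430
|j1400 + 25| = √(1400² + 25²) = 1400
|j1400 + 686| = √(1400² + 686²) = 1559
|j1400 + 1210| = √(1400² + 1210²) = 1850
|H(j1400)| = 457 × 1430 / (1400 × 1559 × 1850) = 0.00016175
20 log₁₀(0.00016175) = -75.82 dB

-75.8 dB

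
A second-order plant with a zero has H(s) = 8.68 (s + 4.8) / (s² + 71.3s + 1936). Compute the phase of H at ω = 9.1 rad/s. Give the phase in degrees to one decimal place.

42.9 deg

∠(j9.1 + 4.8) = arctan(9.1/4.8) = 62.19°
∠[(j9.1)² + 71.3(j9.1) + 1936] = ∠[1853.2 + j648.83] = 19.30°
∠H(j9.1) = 62.19° − 19.30° = 42.89°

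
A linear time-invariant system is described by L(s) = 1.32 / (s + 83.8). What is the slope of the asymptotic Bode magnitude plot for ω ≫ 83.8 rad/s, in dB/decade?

-20 dB/decade

With 0 zeros and 1 pole, the high-frequency asymptotic slope is 20 × (0 − 1) = -20 dB/decade.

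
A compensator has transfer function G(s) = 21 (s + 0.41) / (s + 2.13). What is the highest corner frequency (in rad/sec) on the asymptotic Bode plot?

Break frequencies occur at each pole and zero magnitude: 0.41 rad/sec, 2.13 rad/sec.
The highest is 2.13 rad/sec.

2.13 rad/sec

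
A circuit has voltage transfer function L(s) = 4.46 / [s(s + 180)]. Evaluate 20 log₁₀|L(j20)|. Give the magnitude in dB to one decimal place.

-58.2 dB

|j20 + 180| = √(20² + 180²) = 181.1
|j20| = 20
|L(j20)| = 4.46 / (181.1 × 20) = 0.0012313
20 log₁₀(0.0012313) = -58.19 dB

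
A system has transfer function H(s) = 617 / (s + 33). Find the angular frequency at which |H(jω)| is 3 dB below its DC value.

For a single-pole low-pass, the −3 dB point is at the pole: ω = 33 rad/s.

33 rad/s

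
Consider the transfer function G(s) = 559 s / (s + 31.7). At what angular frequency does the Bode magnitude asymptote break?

The single real pole at s = −31.7 gives a corner at ω = 31.7 rad/s.

31.7 rad/s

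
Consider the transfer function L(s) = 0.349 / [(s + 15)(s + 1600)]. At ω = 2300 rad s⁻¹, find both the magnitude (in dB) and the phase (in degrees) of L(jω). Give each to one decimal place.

|j2300 + 15| = √(2300² + 15²) = 2300
|j2300 + 1600| = √(2300² + 1600²) = 2802
|L(j2300)| = 0.349 / (2300 × 2802) = 5.4157e-08
20 log₁₀(5.4157e-08) = -145.33 dB
∠(j2300 + 15) = arctan(2300/15) = 89.63°
∠(j2300 + 1600) = arctan(2300/1600) = 55.18°
∠L(j2300) = − (89.63° + 55.18°) = -144.80°

|L| = -145.3 dB, ∠L = -144.8°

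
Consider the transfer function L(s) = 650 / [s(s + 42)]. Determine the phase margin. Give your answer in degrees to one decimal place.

Gain crossover: |L(jω)| = 1 at ω ≈ 14.6 rad/sec.
∠L(j14.6) = −90° − arctan(14.6/42) ≈ -109.19°
PM = 180° + (-109.19°) = 70.81°

70.8°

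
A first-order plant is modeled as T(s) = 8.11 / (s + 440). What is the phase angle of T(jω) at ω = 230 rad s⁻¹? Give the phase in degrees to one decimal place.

∠(j230 + 440) = arctan(230/440) = 27.60°
∠T(j230) = −27.60° = -27.60°

-27.6°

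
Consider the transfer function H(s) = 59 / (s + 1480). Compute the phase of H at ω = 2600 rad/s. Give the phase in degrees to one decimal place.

-60.4 deg

∠(j2600 + 1480) = arctan(2600/1480) = 60.35°
∠H(j2600) = −60.35° = -60.35°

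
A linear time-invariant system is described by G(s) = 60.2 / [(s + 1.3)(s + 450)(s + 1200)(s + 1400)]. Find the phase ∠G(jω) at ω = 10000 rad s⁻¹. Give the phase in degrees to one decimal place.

-342.6°

∠(j10000 + 1.3) = arctan(10000/1.3) = 89.99°
∠(j10000 + 450) = arctan(10000/450) = 87.42°
∠(j10000 + 1200) = arctan(10000/1200) = 83.16°
∠(j10000 + 1400) = arctan(10000/1400) = 82.03°
∠G(j10000) = − (89.99° + 87.42° + 83.16° + 82.03°) = -342.60°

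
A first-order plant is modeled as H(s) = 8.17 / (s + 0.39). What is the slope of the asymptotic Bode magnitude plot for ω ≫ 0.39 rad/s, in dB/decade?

With 0 zeros and 1 pole, the high-frequency asymptotic slope is 20 × (0 − 1) = -20 dB/decade.

-20 dB/decade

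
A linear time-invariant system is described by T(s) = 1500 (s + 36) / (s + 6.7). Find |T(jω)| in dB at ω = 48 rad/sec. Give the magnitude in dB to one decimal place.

|j48 + 36| = √(48² + 36²) = 60
|j48 + 6.7| = √(48² + 6.7²) = 48.47
|T(j48)| = 1500 × 60 / 48.47 = 1857
20 log₁₀(1857) = 65.38 dB

65.4 dB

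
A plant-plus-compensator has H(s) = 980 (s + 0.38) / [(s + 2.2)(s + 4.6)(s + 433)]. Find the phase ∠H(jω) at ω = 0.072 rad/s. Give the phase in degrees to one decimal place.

7.9°

∠(j0.072 + 0.38) = arctan(0.072/0.38) = 10.73°
∠(j0.072 + 2.2) = arctan(0.072/2.2) = 1.87°
∠(j0.072 + 4.6) = arctan(0.072/4.6) = 0.90°
∠(j0.072 + 433) = arctan(0.072/433) = 0.01°
∠H(j0.072) = 10.73° − (1.87° + 0.90° + 0.01°) = 7.95°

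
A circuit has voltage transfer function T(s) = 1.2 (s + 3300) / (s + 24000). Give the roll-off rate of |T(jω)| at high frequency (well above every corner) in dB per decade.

With 1 zero and 1 pole, the high-frequency asymptotic slope is 20 × (1 − 1) = 0 dB/decade.

0 dB/decade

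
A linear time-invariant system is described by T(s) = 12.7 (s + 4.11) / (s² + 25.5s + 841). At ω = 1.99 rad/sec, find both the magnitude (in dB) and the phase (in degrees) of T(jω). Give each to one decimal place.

|T| = -23.2 dB, ∠T = 22.4°

|j1.99 + 4.11| = √(1.99² + 4.11²) = 4.566
|(j1.99)² + 25.5(j1.99) + 841| = |837.04 + j50.745| = 838.6
|T(j1.99)| = 12.7 × 4.566 / 838.6 = 0.069157
20 log₁₀(0.069157) = -23.20 dB
∠(j1.99 + 4.11) = arctan(1.99/4.11) = 25.84°
∠[(j1.99)² + 25.5(j1.99) + 841] = ∠[837.04 + j50.745] = 3.47°
∠T(j1.99) = 25.84° − 3.47° = 22.37°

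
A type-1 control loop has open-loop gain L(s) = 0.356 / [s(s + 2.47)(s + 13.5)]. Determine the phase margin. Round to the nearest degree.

90°

Gain crossover: |L(jω)| = 1 at ω ≈ 0.0107 rad/sec.
∠L(j0.0107) = −90° − arctan(0.0107/2.47) − arctan(0.0107/13.5) ≈ -90.29°
PM = 180° + (-90.29°) = 89.71°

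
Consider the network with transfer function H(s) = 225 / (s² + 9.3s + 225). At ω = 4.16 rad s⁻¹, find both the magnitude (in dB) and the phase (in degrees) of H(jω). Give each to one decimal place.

|H| = 0.5 dB, ∠H = -10.6°

|(j4.16)² + 9.3(j4.16) + 225| = |207.69 + j38.688| = 211.3
|H(j4.16)| = 225 / 211.3 = 1.065
20 log₁₀(1.065) = 0.55 dB
∠[(j4.16)² + 9.3(j4.16) + 225] = ∠[207.69 + j38.688] = 10.55°
∠H(j4.16) = −10.55° = -10.55°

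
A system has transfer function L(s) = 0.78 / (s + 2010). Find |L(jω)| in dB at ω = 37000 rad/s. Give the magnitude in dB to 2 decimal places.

-93.53 dB

|j37000 + 2010| = √(37000² + 2010²) = 3.705e+04
|L(j37000)| = 0.78 / 3.705e+04 = 2.105e-05
20 log₁₀(2.105e-05) = -93.535 dB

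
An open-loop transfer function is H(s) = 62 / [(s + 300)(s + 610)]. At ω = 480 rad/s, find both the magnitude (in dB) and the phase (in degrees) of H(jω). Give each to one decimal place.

|j480 + 300| = √(480² + 300²) = 566
|j480 + 610| = √(480² + 610²) = 776.2
|H(j480)| = 62 / (566 × 776.2) = 0.00014111
20 log₁₀(0.00014111) = -77.01 dB
∠(j480 + 300) = arctan(480/300) = 57.99°
∠(j480 + 610) = arctan(480/610) = 38.20°
∠H(j480) = − (57.99° + 38.20°) = -96.19°

|H| = -77.0 dB, ∠H = -96.2 deg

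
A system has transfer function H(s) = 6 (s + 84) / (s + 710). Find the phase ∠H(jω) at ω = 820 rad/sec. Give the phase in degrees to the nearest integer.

35°

∠(j820 + 84) = arctan(820/84) = 84.15°
∠(j820 + 710) = arctan(820/710) = 49.11°
∠H(j820) = 84.15° − 49.11° = 35.04°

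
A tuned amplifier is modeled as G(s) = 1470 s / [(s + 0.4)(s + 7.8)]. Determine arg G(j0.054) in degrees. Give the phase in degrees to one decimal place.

∠(j0.054) = 90.00°
∠(j0.054 + 0.4) = arctan(0.054/0.4) = 7.69°
∠(j0.054 + 7.8) = arctan(0.054/7.8) = 0.40°
∠G(j0.054) = 90.00° − (7.69° + 0.40°) = 81.91°

81.9°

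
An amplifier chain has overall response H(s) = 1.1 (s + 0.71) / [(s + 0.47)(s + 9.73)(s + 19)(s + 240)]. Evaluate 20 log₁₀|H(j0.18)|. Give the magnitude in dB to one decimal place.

|j0.18 + 0.71| = √(0.18² + 0.71²) = 0.7325
|j0.18 + 0.47| = √(0.18² + 0.47²) = 0.5033
|j0.18 + 9.73| = √(0.18² + 9.73²) = 9.732
|j0.18 + 19| = √(0.18² + 19²) = 19
|j0.18 + 240| = √(0.18² + 240²) = 240
|H(j0.18)| = 1.1 × 0.7325 / (0.5033 × 9.732 × 19 × 240) = 3.6074e-05
20 log₁₀(3.6074e-05) = -88.86 dB

-88.9 dB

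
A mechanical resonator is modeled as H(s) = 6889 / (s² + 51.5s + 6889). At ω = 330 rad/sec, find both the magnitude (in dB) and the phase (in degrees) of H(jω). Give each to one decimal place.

|(j330)² + 51.5(j330) + 6889| = |-1.0201e+05 + j16995| = 1.034e+05
|H(j330)| = 6889 / 1.034e+05 = 0.066614
20 log₁₀(0.066614) = -23.53 dB
∠[(j330)² + 51.5(j330) + 6889] = ∠[-1.0201e+05 + j16995] = 170.54°
∠H(j330) = −170.54° = -170.54°

|H| = -23.5 dB, ∠H = -170.5°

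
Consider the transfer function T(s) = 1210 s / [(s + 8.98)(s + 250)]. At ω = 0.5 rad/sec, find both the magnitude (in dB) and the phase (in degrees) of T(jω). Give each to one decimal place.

|T| = -11.4 dB, ∠T = 86.7°

|j0.5| = 0.5
|j0.5 + 8.98| = √(0.5² + 8.98²) = 8.994
|j0.5 + 250| = √(0.5² + 250²) = 250
|T(j0.5)| = 1210 × 0.5 / (8.994 × 250) = 0.26907
20 log₁₀(0.26907) = -11.40 dB
∠(j0.5) = 90.00°
∠(j0.5 + 8.98) = arctan(0.5/8.98) = 3.19°
∠(j0.5 + 250) = arctan(0.5/250) = 0.11°
∠T(j0.5) = 90.00° − (3.19° + 0.11°) = 86.70°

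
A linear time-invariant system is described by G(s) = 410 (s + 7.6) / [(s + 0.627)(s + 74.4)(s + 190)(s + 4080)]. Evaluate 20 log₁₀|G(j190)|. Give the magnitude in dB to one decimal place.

|j190 + 7.6| = √(190² + 7.6²) = 190.2
|j190 + 0.627| = √(190² + 0.627²) = 190
|j190 + 74.4| = √(190² + 74.4²) = 204
|j190 + 190| = √(190² + 190²) = 268.7
|j190 + 4080| = √(190² + 4080²) = 4084
|G(j190)| = 410 × 190.2 / (190 × 204 × 268.7 × 4084) = 1.8323e-06
20 log₁₀(1.8323e-06) = -114.74 dB

-114.7 dB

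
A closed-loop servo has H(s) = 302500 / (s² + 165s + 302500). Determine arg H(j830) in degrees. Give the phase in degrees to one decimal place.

-160.5°

∠[(j830)² + 165(j830) + 302500] = ∠[-3.864e+05 + j1.3695e+05] = 160.48°
∠H(j830) = −160.48° = -160.48°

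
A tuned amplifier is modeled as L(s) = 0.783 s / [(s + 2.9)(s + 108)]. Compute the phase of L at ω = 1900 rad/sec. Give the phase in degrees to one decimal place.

-86.7°

∠(j1900) = 90.00°
∠(j1900 + 2.9) = arctan(1900/2.9) = 89.91°
∠(j1900 + 108) = arctan(1900/108) = 86.75°
∠L(j1900) = 90.00° − (89.91° + 86.75°) = -86.66°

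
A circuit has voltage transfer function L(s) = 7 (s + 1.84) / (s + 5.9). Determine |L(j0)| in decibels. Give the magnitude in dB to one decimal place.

6.8 dB

L(0) = 7 × 1.84 / 5.9 = 2.1831
20 log₁₀(2.1831) = 6.78 dB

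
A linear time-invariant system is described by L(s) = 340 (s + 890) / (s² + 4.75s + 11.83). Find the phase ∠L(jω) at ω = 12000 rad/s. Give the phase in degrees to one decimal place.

-94.2 deg

∠(j12000 + 890) = arctan(12000/890) = 85.76°
∠[(j12000)² + 4.75(j12000) + 11.83] = ∠[-1.44e+08 + j57000] = 179.98°
∠L(j12000) = 85.76° − 179.98° = -94.22°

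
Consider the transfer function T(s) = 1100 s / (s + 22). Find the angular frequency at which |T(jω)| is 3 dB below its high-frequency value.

22 rad/sec

For a single-pole high-pass, the −3 dB point is at the pole: ω = 22 rad/sec.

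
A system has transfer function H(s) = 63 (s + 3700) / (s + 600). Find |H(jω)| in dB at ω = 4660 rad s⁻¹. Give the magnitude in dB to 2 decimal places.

|j4660 + 3700| = √(4660² + 3700²) = 5950
|j4660 + 600| = √(4660² + 600²) = 4698
|H(j4660)| = 63 × 5950 / 4698 = 79.785
20 log₁₀(79.785) = 38.038 dB

38.04 dB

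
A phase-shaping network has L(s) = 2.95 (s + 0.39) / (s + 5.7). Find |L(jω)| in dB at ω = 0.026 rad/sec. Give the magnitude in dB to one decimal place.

|j0.026 + 0.39| = √(0.026² + 0.39²) = 0.3909
|j0.026 + 5.7| = √(0.026² + 5.7²) = 5.7
|L(j0.026)| = 2.95 × 0.3909 / 5.7 = 0.20229
20 log₁₀(0.20229) = -13.88 dB

-13.9 dB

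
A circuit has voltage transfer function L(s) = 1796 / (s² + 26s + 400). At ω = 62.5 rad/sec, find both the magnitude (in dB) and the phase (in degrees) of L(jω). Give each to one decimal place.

|L| = -6.7 dB, ∠L = -155.1°

|(j62.5)² + 26(j62.5) + 400| = |-3506.2 + j1625| = 3865
|L(j62.5)| = 1796 / 3865 = 0.46474
20 log₁₀(0.46474) = -6.66 dB
∠[(j62.5)² + 26(j62.5) + 400] = ∠[-3506.2 + j1625] = 155.13°
∠L(j62.5) = −155.13° = -155.13°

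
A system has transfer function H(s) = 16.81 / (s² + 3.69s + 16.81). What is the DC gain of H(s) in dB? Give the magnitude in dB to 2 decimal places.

H(0) = 16.81 / 16.81 = 1
20 log₁₀(1) = 0.000 dB

0.00 dB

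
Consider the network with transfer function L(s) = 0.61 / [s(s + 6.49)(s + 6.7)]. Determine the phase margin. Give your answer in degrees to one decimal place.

Gain crossover: |L(jω)| = 1 at ω ≈ 0.014 rad/s.
∠L(j0.014) = −90° − arctan(0.014/6.49) − arctan(0.014/6.7) ≈ -90.24°
PM = 180° + (-90.24°) = 89.76°

89.8°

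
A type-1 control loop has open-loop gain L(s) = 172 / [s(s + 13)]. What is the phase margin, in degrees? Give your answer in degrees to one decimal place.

Gain crossover: |L(jω)| = 1 at ω ≈ 10.4 rad/s.
∠L(j10.4) = −90° − arctan(10.4/13) ≈ -128.53°
PM = 180° + (-128.53°) = 51.47°

51.5 deg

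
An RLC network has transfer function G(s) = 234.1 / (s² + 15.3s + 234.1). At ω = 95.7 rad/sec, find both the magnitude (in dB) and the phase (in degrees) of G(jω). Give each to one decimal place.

|G| = -31.7 dB, ∠G = -170.7°

|(j95.7)² + 15.3(j95.7) + 234.1| = |-8924.4 + j1464.2| = 9044
|G(j95.7)| = 234.1 / 9044 = 0.025885
20 log₁₀(0.025885) = -31.74 dB
∠[(j95.7)² + 15.3(j95.7) + 234.1] = ∠[-8924.4 + j1464.2] = 170.68°
∠G(j95.7) = −170.68° = -170.68°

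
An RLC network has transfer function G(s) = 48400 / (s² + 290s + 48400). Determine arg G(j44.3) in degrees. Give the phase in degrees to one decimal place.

∠[(j44.3)² + 290(j44.3) + 48400] = ∠[46438 + j12847] = 15.46°
∠G(j44.3) = −15.46° = -15.46°

-15.5°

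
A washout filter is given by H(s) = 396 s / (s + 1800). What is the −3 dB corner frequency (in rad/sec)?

For a single-pole high-pass, the −3 dB point is at the pole: ω = 1800 rad/sec.

1800 rad/sec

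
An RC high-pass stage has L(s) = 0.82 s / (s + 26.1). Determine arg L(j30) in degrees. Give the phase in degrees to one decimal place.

41.0°

∠(j30) = 90.00°
∠(j30 + 26.1) = arctan(30/26.1) = 48.98°
∠L(j30) = 90.00° − 48.98° = 41.02°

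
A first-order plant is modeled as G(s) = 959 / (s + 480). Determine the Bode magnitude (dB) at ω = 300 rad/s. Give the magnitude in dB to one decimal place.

|j300 + 480| = √(300² + 480²) = 566
|G(j300)| = 959 / 566 = 1.6942
20 log₁₀(1.6942) = 4.58 dB

4.6 dB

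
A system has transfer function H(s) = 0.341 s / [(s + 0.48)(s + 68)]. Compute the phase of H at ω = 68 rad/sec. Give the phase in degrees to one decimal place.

-44.6 deg

∠(j68) = 90.00°
∠(j68 + 0.48) = arctan(68/0.48) = 89.60°
∠(j68 + 68) = arctan(68/68) = 45.00°
∠H(j68) = 90.00° − (89.60° + 45.00°) = -44.60°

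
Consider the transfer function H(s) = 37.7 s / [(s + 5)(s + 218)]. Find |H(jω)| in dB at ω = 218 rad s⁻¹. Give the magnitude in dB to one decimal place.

|j218| = 218
|j218 + 5| = √(218² + 5²) = 218.1
|j218 + 218| = √(218² + 218²) = 308.3
|H(j218)| = 37.7 × 218 / (218.1 × 308.3) = 0.12225
20 log₁₀(0.12225) = -18.25 dB

-18.3 dB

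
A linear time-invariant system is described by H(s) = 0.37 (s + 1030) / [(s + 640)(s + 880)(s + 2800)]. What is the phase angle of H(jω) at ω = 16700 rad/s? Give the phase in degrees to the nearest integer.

∠(j16700 + 1030) = arctan(16700/1030) = 86.47°
∠(j16700 + 640) = arctan(16700/640) = 87.81°
∠(j16700 + 880) = arctan(16700/880) = 86.98°
∠(j16700 + 2800) = arctan(16700/2800) = 80.48°
∠H(j16700) = 86.47° − (87.81° + 86.98° + 80.48°) = -168.80°

-169°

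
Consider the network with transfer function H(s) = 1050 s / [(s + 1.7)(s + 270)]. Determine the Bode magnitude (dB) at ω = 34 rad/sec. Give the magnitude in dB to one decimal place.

11.7 dB

|j34| = 34
|j34 + 1.7| = √(34² + 1.7²) = 34.04
|j34 + 270| = √(34² + 270²) = 272.1
|H(j34)| = 1050 × 34 / (34.04 × 272.1) = 3.8536
20 log₁₀(3.8536) = 11.72 dB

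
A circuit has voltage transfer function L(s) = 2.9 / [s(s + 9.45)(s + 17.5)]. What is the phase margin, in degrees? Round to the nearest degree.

Gain crossover: |L(jω)| = 1 at ω ≈ 0.0175 rad/sec.
∠L(j0.0175) = −90° − arctan(0.0175/9.45) − arctan(0.0175/17.5) ≈ -90.16°
PM = 180° + (-90.16°) = 89.84°

90°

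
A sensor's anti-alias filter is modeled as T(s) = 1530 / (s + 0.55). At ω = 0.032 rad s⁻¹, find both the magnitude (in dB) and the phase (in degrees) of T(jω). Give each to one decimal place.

|j0.032 + 0.55| = √(0.032² + 0.55²) = 0.5509
|T(j0.032)| = 1530 / 0.5509 = 2777.1
20 log₁₀(2777.1) = 68.87 dB
∠(j0.032 + 0.55) = arctan(0.032/0.55) = 3.33°
∠T(j0.032) = −3.33° = -3.33°

|T| = 68.9 dB, ∠T = -3.3°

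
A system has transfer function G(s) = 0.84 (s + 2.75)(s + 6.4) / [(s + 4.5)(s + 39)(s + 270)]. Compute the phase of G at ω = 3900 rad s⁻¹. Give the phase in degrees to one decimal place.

-85.5 deg

∠(j3900 + 2.75) = arctan(3900/2.75) = 89.96°
∠(j3900 + 6.4) = arctan(3900/6.4) = 89.91°
∠(j3900 + 4.5) = arctan(3900/4.5) = 89.93°
∠(j3900 + 39) = arctan(3900/39) = 89.43°
∠(j3900 + 270) = arctan(3900/270) = 86.04°
∠G(j3900) = 89.96° + 89.91° − (89.93° + 89.43° + 86.04°) = -85.54°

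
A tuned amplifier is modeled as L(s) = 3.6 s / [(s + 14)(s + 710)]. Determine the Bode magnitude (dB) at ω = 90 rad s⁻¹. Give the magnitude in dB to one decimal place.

-46.1 dB

|j90| = 90
|j90 + 14| = √(90² + 14²) = 91.08
|j90 + 710| = √(90² + 710²) = 715.7
|L(j90)| = 3.6 × 90 / (91.08 × 715.7) = 0.0049704
20 log₁₀(0.0049704) = -46.07 dB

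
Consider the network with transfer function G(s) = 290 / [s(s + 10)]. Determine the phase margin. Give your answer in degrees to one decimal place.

32.6 deg

Gain crossover: |G(jω)| = 1 at ω ≈ 15.6 rad/sec.
∠G(j15.6) = −90° − arctan(15.6/10) ≈ -147.39°
PM = 180° + (-147.39°) = 32.61°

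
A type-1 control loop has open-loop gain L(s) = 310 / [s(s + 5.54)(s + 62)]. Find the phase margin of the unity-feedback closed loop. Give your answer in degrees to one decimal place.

80.0°

Gain crossover: |L(jω)| = 1 at ω ≈ 0.891 rad/s.
∠L(j0.891) = −90° − arctan(0.891/5.54) − arctan(0.891/62) ≈ -99.96°
PM = 180° + (-99.96°) = 80.04°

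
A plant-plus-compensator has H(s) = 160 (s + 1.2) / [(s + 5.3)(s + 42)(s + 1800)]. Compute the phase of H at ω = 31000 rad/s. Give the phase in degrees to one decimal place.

-176.6°

∠(j31000 + 1.2) = arctan(31000/1.2) = 90.00°
∠(j31000 + 5.3) = arctan(31000/5.3) = 89.99°
∠(j31000 + 42) = arctan(31000/42) = 89.92°
∠(j31000 + 1800) = arctan(31000/1800) = 86.68°
∠H(j31000) = 90.00° − (89.99° + 89.92° + 86.68°) = -176.59°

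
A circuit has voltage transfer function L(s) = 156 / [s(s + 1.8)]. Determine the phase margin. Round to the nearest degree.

8°

Gain crossover: |L(jω)| = 1 at ω ≈ 12.4 rad/s.
∠L(j12.4) = −90° − arctan(12.4/1.8) ≈ -171.76°
PM = 180° + (-171.76°) = 8.24°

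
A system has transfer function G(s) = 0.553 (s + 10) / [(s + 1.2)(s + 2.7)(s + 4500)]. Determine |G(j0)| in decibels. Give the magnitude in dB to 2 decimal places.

G(0) = 0.553 × 10 / (1.2 × 2.7 × 4500) = 0.00037929
20 log₁₀(0.00037929) = -68.421 dB

-68.42 dB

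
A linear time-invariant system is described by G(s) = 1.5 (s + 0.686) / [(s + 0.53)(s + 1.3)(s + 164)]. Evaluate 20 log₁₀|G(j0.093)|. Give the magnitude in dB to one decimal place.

|j0.093 + 0.686| = √(0.093² + 0.686²) = 0.6923
|j0.093 + 0.53| = √(0.093² + 0.53²) = 0.5381
|j0.093 + 1.3| = √(0.093² + 1.3²) = 1.303
|j0.093 + 164| = √(0.093² + 164²) = 164
|G(j0.093)| = 1.5 × 0.6923 / (0.5381 × 1.303 × 164) = 0.0090285
20 log₁₀(0.0090285) = -40.89 dB

-40.9 dB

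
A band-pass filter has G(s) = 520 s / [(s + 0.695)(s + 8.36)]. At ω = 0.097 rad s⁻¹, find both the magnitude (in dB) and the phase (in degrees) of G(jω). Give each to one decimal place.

|G| = 18.7 dB, ∠G = 81.4°

|j0.097| = 0.097
|j0.097 + 0.695| = √(0.097² + 0.695²) = 0.7017
|j0.097 + 8.36| = √(0.097² + 8.36²) = 8.361
|G(j0.097)| = 520 × 0.097 / (0.7017 × 8.361) = 8.5974
20 log₁₀(8.5974) = 18.69 dB
∠(j0.097) = 90.00°
∠(j0.097 + 0.695) = arctan(0.097/0.695) = 7.95°
∠(j0.097 + 8.36) = arctan(0.097/8.36) = 0.66°
∠G(j0.097) = 90.00° − (7.95° + 0.66°) = 81.39°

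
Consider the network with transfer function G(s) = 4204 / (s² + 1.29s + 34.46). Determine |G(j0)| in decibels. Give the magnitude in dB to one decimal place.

G(0) = 4204 / 34.46 = 122
20 log₁₀(122) = 41.73 dB

41.7 dB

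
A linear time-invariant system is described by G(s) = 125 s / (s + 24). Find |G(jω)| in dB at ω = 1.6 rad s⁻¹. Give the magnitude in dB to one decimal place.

|j1.6| = 1.6
|j1.6 + 24| = √(1.6² + 24²) = 24.05
|G(j1.6)| = 125 × 1.6 / 24.05 = 8.3149
20 log₁₀(8.3149) = 18.40 dB

18.4 dB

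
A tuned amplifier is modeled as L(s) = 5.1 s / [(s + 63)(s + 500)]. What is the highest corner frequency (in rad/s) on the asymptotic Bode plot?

Break frequencies occur at each pole and zero magnitude: 63 rad/s, 500 rad/s.
The highest is 500 rad/s.

500 rad/s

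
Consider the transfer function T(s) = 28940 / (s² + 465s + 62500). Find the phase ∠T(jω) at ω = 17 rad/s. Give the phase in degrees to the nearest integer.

-7°

∠[(j17)² + 465(j17) + 62500] = ∠[62211 + j7905] = 7.24°
∠T(j17) = −7.24° = -7.24°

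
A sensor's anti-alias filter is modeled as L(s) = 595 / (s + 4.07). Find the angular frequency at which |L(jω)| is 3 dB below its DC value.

4.07 rad/s

For a single-pole low-pass, the −3 dB point is at the pole: ω = 4.07 rad/s.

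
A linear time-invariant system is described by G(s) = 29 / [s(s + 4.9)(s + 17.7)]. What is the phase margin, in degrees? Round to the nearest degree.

85°

Gain crossover: |G(jω)| = 1 at ω ≈ 0.334 rad/s.
∠G(j0.334) = −90° − arctan(0.334/4.9) − arctan(0.334/17.7) ≈ -94.97°
PM = 180° + (-94.97°) = 85.03°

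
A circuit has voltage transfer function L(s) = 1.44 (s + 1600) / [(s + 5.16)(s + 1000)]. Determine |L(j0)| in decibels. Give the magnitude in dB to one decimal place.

L(0) = 1.44 × 1600 / (5.16 × 1000) = 0.44651
20 log₁₀(0.44651) = -7.00 dB

-7.0 dB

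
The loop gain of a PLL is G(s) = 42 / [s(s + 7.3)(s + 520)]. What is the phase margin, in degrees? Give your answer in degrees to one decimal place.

Gain crossover: |G(jω)| = 1 at ω ≈ 0.0111 rad s⁻¹.
∠G(j0.0111) = −90° − arctan(0.0111/7.3) − arctan(0.0111/520) ≈ -90.09°
PM = 180° + (-90.09°) = 89.91°

89.9°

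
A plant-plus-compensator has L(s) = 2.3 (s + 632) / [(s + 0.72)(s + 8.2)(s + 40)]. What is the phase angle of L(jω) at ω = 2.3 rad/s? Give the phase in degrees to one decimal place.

∠(j2.3 + 632) = arctan(2.3/632) = 0.21°
∠(j2.3 + 0.72) = arctan(2.3/0.72) = 72.62°
∠(j2.3 + 8.2) = arctan(2.3/8.2) = 15.67°
∠(j2.3 + 40) = arctan(2.3/40) = 3.29°
∠L(j2.3) = 0.21° − (72.62° + 15.67° + 3.29°) = -91.37°

-91.4°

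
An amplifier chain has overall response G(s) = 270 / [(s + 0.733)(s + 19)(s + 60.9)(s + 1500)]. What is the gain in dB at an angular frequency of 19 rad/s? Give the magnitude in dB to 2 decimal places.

-105.16 dB

|j19 + 0.733| = √(19² + 0.733²) = 19.01
|j19 + 19| = √(19² + 19²) = 26.87
|j19 + 60.9| = √(19² + 60.9²) = 63.8
|j19 + 1500| = √(19² + 1500²) = 1500
|G(j19)| = 270 / (19.01 × 26.87 × 63.8 × 1500) = 5.5221e-06
20 log₁₀(5.5221e-06) = -105.158 dB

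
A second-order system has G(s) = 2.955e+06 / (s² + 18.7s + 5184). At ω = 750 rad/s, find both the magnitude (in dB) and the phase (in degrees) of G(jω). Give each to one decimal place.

|(j750)² + 18.7(j750) + 5184| = |-5.5732e+05 + j14025| = 5.575e+05
|G(j750)| = 2.955e+06 / 5.575e+05 = 5.3005
20 log₁₀(5.3005) = 14.49 dB
∠[(j750)² + 18.7(j750) + 5184] = ∠[-5.5732e+05 + j14025] = 178.56°
∠G(j750) = −178.56° = -178.56°

|G| = 14.5 dB, ∠G = -178.6°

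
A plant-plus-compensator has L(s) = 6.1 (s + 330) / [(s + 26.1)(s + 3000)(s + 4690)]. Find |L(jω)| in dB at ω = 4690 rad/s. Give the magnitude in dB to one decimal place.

|j4690 + 330| = √(4690² + 330²) = 4702
|j4690 + 26.1| = √(4690² + 26.1²) = 4690
|j4690 + 3000| = √(4690² + 3000²) = 5567
|j4690 + 4690| = √(4690² + 4690²) = 6633
|L(j4690)| = 6.1 × 4702 / (4690 × 5567 × 6633) = 1.656e-07
20 log₁₀(1.656e-07) = -135.62 dB

-135.6 dB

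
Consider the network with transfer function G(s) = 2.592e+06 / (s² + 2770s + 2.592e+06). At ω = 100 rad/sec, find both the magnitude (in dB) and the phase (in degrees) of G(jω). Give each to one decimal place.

|(j100)² + 2770(j100) + 2.592e+06| = |2.582e+06 + j2.77e+05| = 2.597e+06
|G(j100)| = 2.592e+06 / 2.597e+06 = 0.99815
20 log₁₀(0.99815) = -0.02 dB
∠[(j100)² + 2770(j100) + 2.592e+06] = ∠[2.582e+06 + j2.77e+05] = 6.12°
∠G(j100) = −6.12° = -6.12°

|G| = -0.0 dB, ∠G = -6.1 deg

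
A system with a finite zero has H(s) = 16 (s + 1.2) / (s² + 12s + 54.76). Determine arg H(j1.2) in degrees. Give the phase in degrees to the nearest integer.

30°

∠(j1.2 + 1.2) = arctan(1.2/1.2) = 45.00°
∠[(j1.2)² + 12(j1.2) + 54.76] = ∠[53.32 + j14.4] = 15.11°
∠H(j1.2) = 45.00° − 15.11° = 29.89°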